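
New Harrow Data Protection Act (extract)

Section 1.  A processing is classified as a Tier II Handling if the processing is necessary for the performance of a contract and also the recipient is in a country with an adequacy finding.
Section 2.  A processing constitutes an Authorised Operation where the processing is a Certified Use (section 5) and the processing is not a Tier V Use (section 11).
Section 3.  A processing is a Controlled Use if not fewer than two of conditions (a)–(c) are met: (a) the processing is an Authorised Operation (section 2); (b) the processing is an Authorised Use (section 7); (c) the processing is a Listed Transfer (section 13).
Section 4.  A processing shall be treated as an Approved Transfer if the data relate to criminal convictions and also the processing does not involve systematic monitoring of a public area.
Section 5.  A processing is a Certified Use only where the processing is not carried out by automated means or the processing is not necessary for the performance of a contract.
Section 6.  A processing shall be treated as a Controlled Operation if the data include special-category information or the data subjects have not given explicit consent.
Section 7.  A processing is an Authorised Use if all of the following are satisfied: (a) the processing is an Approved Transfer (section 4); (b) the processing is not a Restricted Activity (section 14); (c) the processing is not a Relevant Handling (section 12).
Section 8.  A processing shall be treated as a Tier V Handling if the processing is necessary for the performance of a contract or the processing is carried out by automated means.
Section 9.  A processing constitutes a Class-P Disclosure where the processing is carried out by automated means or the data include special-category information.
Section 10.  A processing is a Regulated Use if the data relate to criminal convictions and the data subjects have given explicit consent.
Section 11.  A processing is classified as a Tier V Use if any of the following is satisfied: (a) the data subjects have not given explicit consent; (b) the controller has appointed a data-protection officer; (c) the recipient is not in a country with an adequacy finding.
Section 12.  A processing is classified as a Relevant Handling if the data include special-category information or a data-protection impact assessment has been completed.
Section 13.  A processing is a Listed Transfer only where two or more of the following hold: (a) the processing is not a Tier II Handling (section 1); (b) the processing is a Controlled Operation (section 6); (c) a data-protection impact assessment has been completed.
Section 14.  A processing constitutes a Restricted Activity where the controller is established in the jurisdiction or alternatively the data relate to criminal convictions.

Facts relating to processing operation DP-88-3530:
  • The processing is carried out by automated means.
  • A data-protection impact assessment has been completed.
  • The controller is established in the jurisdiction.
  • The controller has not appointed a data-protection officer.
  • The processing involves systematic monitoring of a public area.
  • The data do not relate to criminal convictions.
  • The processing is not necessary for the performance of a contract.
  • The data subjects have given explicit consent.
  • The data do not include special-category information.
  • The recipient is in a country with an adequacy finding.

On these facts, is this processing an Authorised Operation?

section 5 — Certified Use: [the processing is not carried out by automated means? no] OR [the processing is not necessary for the performance of a contract? yes] → satisfied.
section 11 — Tier V Use: [the data subjects have not given explicit consent? no] OR [the controller has appointed a data-protection officer? no] OR [the recipient is not in a country with an adequacy finding? no] → not satisfied.
section 2 — Authorised Operation: [Certified Use (section 5)? yes] AND [not a Tier V Use (section 11)? yes] → satisfied.

Yes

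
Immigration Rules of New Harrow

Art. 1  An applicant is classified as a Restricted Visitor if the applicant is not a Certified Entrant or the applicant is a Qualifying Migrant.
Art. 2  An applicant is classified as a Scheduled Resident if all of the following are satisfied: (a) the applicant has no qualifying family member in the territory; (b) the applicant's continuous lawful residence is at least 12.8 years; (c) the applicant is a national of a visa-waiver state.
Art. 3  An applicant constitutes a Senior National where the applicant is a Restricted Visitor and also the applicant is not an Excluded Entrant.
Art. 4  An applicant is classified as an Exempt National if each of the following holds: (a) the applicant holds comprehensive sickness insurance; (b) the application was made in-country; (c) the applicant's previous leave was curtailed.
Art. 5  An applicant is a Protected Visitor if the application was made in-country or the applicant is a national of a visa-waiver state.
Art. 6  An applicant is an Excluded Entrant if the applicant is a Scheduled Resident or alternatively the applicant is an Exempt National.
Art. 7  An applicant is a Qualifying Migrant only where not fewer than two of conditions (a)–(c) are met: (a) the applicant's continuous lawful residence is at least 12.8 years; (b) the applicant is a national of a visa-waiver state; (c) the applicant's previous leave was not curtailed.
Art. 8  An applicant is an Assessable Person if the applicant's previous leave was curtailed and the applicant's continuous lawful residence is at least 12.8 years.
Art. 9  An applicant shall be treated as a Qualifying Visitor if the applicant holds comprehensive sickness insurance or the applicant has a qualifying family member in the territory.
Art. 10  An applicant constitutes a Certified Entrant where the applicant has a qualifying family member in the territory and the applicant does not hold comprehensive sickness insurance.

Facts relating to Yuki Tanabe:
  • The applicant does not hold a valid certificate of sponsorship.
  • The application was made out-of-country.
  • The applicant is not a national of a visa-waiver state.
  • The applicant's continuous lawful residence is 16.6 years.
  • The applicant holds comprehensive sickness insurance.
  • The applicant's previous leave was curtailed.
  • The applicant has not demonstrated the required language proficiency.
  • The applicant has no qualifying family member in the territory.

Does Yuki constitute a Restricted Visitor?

Yes

article 10 — Certified Entrant: [the applicant has a qualifying family member in the territory? no] AND [the applicant does not hold comprehensive sickness insurance? no] → not satisfied.
article 7 — Qualifying Migrant: applicant's continuous lawful residence: 16.6 years ≥ 12.8 years? yes; the applicant is a national of a visa-waiver state? no; the applicant's previous leave was not curtailed? no — 1 of 3 hold (need ≥2) → not satisfied.
article 1 — Restricted Visitor: [not a Certified Entrant (article 10)? yes] OR [Qualifying Migrant (article 7)? no] → satisfied.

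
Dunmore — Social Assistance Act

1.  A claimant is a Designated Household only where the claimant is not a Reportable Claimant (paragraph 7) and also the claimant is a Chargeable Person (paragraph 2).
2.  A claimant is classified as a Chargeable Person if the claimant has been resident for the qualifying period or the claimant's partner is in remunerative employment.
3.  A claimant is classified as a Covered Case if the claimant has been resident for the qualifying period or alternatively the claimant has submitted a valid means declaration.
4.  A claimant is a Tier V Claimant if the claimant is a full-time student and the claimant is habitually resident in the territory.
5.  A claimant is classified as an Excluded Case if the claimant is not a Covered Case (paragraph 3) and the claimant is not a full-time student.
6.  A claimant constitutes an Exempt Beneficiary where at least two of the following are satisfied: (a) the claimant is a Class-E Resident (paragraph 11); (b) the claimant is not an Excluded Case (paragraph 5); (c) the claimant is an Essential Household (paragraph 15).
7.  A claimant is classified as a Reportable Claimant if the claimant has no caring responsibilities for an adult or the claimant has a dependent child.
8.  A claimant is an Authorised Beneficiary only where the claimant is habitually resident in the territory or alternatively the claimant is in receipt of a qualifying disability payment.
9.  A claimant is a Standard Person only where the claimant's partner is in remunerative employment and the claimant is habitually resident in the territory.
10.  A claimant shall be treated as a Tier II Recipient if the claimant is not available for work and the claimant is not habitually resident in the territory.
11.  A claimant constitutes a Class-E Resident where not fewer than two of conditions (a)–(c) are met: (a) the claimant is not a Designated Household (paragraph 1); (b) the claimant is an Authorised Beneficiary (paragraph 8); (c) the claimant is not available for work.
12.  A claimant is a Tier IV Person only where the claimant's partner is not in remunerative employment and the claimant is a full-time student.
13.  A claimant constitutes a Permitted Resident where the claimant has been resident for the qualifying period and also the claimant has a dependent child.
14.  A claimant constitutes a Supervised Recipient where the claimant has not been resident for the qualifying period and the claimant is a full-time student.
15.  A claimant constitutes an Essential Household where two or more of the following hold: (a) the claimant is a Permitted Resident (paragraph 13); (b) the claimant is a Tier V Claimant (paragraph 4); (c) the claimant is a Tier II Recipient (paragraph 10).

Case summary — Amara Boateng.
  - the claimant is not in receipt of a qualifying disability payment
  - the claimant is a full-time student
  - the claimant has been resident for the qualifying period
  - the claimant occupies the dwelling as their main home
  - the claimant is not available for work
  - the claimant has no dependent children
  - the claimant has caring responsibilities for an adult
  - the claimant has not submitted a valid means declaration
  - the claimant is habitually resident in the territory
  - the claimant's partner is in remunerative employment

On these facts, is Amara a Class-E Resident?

Yes

Under paragraph 7: the claimant has no caring responsibilities for an adult? no; or the claimant has a dependent child? no. So the claimant is not a Reportable Claimant.
Under paragraph 2: the claimant has been resident for the qualifying period? yes; or the claimant's partner is in remunerative employment? yes. So the claimant is a Chargeable Person.
Under paragraph 1: not a Reportable Claimant (paragraph 7)? yes; and Chargeable Person (paragraph 2)? yes. So the claimant is a Designated Household.
Under paragraph 8: the claimant is habitually resident in the territory? yes; or the claimant is in receipt of a qualifying disability payment? no. So the claimant is an Authorised Beneficiary.
Under paragraph 11: not a Designated Household (paragraph 1)? no; Authorised Beneficiary (paragraph 8)? yes; the claimant is not available for work? yes — 2 of 3 hold (need ≥2) → satisfied.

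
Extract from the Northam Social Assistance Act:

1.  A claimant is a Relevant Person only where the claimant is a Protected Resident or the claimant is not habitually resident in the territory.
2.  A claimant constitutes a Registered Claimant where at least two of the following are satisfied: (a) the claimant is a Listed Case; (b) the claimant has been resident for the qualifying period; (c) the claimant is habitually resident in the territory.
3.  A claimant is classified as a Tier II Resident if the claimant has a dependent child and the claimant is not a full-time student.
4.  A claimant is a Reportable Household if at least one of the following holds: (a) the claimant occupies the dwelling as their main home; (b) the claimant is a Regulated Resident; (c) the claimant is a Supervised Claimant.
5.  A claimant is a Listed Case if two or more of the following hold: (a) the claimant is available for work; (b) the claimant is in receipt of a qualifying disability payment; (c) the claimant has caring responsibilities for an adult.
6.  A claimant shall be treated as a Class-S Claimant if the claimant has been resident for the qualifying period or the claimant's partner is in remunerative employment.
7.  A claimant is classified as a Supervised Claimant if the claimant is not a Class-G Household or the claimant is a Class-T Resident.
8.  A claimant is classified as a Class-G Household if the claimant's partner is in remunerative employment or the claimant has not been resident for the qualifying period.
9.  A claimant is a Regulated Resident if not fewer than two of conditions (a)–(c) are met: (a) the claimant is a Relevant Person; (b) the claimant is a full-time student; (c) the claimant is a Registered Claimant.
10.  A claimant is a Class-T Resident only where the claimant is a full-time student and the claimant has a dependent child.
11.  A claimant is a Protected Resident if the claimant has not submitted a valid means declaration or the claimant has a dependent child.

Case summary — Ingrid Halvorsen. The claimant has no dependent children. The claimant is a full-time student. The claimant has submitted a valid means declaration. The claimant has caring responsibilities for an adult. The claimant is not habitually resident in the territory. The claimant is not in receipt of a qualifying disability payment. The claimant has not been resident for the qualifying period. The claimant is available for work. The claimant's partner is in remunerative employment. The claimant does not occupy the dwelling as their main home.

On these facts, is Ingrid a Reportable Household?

Yes

paragraph 11 — Protected Resident: [the claimant has not submitted a valid means declaration? no] OR [the claimant has a dependent child? no] → not satisfied.
paragraph 1 — Relevant Person: [Protected Resident (paragraph 11)? no] OR [the claimant is not habitually resident in the territory? yes] → satisfied.
paragraph 5 — Listed Case: the claimant is available for work? yes; the claimant is in receipt of a qualifying disability payment? no; the claimant has caring responsibilities for an adult? yes — 2 of 3 hold (need ≥2) → satisfied.
paragraph 2 — Registered Claimant: Listed Case (paragraph 5)? yes; the claimant has been resident for the qualifying period? no; the claimant is habitually resident in the territory? no — 1 of 3 hold (need ≥2) → not satisfied.
paragraph 9 — Regulated Resident: Relevant Person (paragraph 1)? yes; the claimant is a full-time student? yes; Registered Claimant (paragraph 2)? no — 2 of 3 hold (need ≥2) → satisfied.
paragraph 8 — Class-G Household: [the claimant's partner is in remunerative employment? yes] OR [the claimant has not been resident for the qualifying period? yes] → satisfied.
paragraph 10 — Class-T Resident: [the claimant is a full-time student? yes] AND [the claimant has a dependent child? no] → not satisfied.
paragraph 7 — Supervised Claimant: [not a Class-G Household (paragraph 8)? no] OR [Class-T Resident (paragraph 10)? no] → not satisfied.
paragraph 4 — Reportable Household: [the claimant occupies the dwelling as their main home? no] OR [Regulated Resident (paragraph 9)? yes] OR [Supervised Claimant (paragraph 7)? no] → satisfied.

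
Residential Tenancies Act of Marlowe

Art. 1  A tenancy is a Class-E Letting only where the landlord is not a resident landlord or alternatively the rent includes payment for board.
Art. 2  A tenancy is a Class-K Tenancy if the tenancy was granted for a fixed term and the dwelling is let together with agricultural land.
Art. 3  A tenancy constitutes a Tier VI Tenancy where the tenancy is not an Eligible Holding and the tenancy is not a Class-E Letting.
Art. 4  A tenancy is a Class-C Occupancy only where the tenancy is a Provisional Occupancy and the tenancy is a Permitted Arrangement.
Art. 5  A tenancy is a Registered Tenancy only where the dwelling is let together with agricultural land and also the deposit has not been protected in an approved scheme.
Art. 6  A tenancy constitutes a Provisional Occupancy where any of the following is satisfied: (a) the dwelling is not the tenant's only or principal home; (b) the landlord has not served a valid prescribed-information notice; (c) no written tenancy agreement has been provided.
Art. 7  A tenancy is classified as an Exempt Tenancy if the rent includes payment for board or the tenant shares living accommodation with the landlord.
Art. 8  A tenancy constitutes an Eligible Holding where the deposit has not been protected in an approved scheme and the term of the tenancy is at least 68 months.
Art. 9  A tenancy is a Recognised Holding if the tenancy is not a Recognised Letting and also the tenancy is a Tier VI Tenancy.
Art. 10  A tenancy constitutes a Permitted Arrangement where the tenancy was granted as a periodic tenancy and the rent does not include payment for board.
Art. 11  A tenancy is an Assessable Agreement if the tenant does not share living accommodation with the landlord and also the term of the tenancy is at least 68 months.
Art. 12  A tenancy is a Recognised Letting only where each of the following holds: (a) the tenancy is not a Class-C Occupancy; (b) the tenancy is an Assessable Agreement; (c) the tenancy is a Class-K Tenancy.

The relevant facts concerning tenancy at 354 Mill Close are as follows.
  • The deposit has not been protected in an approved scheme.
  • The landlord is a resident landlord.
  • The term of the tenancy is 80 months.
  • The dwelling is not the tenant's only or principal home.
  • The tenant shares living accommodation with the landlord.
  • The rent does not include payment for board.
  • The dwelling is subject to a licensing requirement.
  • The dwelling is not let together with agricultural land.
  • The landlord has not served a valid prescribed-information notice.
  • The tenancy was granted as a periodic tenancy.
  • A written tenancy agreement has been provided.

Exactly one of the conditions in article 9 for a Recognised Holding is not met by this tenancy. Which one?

Tier VI Tenancy

Under article 6: the dwelling is not the tenant's only or principal home? yes; or the landlord has not served a valid prescribed-information notice? yes; or no written tenancy agreement has been provided? no. So the tenancy is a Provisional Occupancy.
Under article 10: the tenancy was granted as a periodic tenancy? yes; and the rent does not include payment for board? yes. So the tenancy is a Permitted Arrangement.
Under article 4: Provisional Occupancy (article 6)? yes; and Permitted Arrangement (article 10)? yes. So the tenancy is a Class-C Occupancy.
Under article 11: the tenant does not share living accommodation with the landlord? no; and term of the tenancy: 80 months ≥ 68 months? yes. So the tenancy is not an Assessable Agreement.
Under article 2: the tenancy was granted for a fixed term? no; and the dwelling is let together with agricultural land? no. So the tenancy is not a Class-K Tenancy.
Under article 12: not a Class-C Occupancy (article 4)? no; and Assessable Agreement (article 11)? no; and Class-K Tenancy (article 2)? no. So the tenancy is not a Recognised Letting.
Under article 8: the deposit has not been protected in an approved scheme? yes; and term of the tenancy: 80 months ≥ 68 months? yes. So the tenancy is an Eligible Holding.
Under article 1: the landlord is not a resident landlord? no; or the rent includes payment for board? no. So the tenancy is not a Class-E Letting.
Under article 3: not an Eligible Holding (article 8)? no; and not a Class-E Letting (article 1)? yes. So the tenancy is not a Tier VI Tenancy.
Under article 9: not a Recognised Letting (article 12)? yes; and Tier VI Tenancy (article 3)? no. So the tenancy is not a Recognised Holding.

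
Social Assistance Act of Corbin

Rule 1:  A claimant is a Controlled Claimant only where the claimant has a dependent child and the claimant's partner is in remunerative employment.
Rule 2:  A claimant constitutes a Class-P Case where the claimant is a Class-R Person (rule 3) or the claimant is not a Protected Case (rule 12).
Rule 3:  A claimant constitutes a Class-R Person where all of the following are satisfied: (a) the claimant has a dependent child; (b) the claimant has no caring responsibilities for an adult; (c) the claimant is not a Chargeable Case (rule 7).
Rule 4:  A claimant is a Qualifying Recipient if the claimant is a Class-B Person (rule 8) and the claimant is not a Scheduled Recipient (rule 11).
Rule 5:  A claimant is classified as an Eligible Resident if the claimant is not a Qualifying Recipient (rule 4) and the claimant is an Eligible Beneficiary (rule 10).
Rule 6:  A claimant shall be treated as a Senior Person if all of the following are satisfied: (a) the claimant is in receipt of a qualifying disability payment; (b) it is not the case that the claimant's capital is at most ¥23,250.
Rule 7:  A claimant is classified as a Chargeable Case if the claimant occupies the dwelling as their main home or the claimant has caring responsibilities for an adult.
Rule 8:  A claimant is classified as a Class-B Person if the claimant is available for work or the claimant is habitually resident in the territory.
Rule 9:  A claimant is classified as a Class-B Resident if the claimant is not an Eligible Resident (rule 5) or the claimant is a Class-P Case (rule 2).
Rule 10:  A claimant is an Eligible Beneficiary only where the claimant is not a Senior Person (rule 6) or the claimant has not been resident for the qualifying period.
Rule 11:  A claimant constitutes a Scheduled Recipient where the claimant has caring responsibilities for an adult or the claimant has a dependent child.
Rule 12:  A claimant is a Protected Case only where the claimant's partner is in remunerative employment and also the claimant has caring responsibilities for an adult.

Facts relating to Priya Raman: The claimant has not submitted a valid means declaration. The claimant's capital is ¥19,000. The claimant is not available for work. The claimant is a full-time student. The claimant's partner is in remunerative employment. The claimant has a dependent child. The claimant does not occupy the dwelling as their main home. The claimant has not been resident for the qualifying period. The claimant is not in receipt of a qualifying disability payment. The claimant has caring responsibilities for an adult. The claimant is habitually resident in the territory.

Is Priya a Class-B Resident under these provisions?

No

rule 8 — Class-B Person: [the claimant is available for work? no] OR [the claimant is habitually resident in the territory? yes] → satisfied.
rule 11 — Scheduled Recipient: [the claimant has caring responsibilities for an adult? yes] OR [the claimant has a dependent child? yes] → satisfied.
rule 4 — Qualifying Recipient: [Class-B Person (rule 8)? yes] AND [not a Scheduled Recipient (rule 11)? no] → not satisfied.
rule 6 — Senior Person: [the claimant is in receipt of a qualifying disability payment? no] AND [claimant's capital: ¥19,000 ≤ ¥23,250? yes, so negated condition no] → not satisfied.
rule 10 — Eligible Beneficiary: [not a Senior Person (rule 6)? yes] OR [the claimant has not been resident for the qualifying period? yes] → satisfied.
rule 5 — Eligible Resident: [not a Qualifying Recipient (rule 4)? yes] AND [Eligible Beneficiary (rule 10)? yes] → satisfied.
rule 7 — Chargeable Case: [the claimant occupies the dwelling as their main home? no] OR [the claimant has caring responsibilities for an adult? yes] → satisfied.
rule 3 — Class-R Person: [the claimant has a dependent child? yes] AND [the claimant has no caring responsibilities for an adult? no] AND [not a Chargeable Case (rule 7)? no] → not satisfied.
rule 12 — Protected Case: [the claimant's partner is in remunerative employment? yes] AND [the claimant has caring responsibilities for an adult? yes] → satisfied.
rule 2 — Class-P Case: [Class-R Person (rule 3)? no] OR [not a Protected Case (rule 12)? no] → not satisfied.
rule 9 — Class-B Resident: [not an Eligible Resident (rule 5)? no] OR [Class-P Case (rule 2)? no] → not satisfied.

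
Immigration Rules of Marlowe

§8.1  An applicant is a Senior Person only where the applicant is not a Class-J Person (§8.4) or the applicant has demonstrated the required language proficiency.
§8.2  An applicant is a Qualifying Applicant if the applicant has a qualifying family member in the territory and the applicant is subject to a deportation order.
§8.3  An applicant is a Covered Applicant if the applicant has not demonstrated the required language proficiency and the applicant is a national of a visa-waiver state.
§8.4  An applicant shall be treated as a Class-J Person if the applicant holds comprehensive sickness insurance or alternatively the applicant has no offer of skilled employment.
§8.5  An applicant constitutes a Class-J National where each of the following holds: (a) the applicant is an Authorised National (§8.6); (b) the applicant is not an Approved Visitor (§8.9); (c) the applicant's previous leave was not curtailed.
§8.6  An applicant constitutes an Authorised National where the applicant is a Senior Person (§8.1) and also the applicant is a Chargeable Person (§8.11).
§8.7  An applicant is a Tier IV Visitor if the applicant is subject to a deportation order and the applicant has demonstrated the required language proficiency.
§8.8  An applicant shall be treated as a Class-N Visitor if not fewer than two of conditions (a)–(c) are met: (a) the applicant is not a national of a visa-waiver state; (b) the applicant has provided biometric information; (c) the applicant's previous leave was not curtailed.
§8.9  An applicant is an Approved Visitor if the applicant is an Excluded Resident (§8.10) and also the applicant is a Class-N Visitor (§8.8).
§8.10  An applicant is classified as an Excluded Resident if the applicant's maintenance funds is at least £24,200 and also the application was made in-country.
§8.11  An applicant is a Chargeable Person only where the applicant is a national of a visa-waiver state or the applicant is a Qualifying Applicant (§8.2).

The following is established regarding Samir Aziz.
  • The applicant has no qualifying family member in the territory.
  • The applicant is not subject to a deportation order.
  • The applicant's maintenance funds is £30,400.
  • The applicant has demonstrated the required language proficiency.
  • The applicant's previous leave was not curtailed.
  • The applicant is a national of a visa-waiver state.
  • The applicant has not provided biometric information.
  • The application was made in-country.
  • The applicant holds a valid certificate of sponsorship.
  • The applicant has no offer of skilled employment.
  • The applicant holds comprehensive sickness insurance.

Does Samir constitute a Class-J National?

Under §8.4: the applicant holds comprehensive sickness insurance? yes; or the applicant has no offer of skilled employment? yes. So the applicant is a Class-J Person.
Under §8.1: not a Class-J Person (§8.4)? no; or the applicant has demonstrated the required language proficiency? yes. So the applicant is a Senior Person.
Under §8.2: the applicant has a qualifying family member in the territory? no; and the applicant is subject to a deportation order? no. So the applicant is not a Qualifying Applicant.
Under §8.11: the applicant is a national of a visa-waiver state? yes; or Qualifying Applicant (§8.2)? no. So the applicant is a Chargeable Person.
Under §8.6: Senior Person (§8.1)? yes; and Chargeable Person (§8.11)? yes. So the applicant is an Authorised National.
Under §8.10: applicant's maintenance funds: £30,400 ≥ £24,200? yes; and the application was made in-country? yes. So the applicant is an Excluded Resident.
Under §8.8: the applicant is not a national of a visa-waiver state? no; the applicant has provided biometric information? no; the applicant's previous leave was not curtailed? yes — 1 of 3 hold (need ≥2) → not satisfied.
Under §8.9: Excluded Resident (§8.10)? yes; and Class-N Visitor (§8.8)? no. So the applicant is not an Approved Visitor.
Under §8.5: Authorised National (§8.6)? yes; and not an Approved Visitor (§8.9)? yes; and the applicant's previous leave was not curtailed? yes. So the applicant is a Class-J National.

Yes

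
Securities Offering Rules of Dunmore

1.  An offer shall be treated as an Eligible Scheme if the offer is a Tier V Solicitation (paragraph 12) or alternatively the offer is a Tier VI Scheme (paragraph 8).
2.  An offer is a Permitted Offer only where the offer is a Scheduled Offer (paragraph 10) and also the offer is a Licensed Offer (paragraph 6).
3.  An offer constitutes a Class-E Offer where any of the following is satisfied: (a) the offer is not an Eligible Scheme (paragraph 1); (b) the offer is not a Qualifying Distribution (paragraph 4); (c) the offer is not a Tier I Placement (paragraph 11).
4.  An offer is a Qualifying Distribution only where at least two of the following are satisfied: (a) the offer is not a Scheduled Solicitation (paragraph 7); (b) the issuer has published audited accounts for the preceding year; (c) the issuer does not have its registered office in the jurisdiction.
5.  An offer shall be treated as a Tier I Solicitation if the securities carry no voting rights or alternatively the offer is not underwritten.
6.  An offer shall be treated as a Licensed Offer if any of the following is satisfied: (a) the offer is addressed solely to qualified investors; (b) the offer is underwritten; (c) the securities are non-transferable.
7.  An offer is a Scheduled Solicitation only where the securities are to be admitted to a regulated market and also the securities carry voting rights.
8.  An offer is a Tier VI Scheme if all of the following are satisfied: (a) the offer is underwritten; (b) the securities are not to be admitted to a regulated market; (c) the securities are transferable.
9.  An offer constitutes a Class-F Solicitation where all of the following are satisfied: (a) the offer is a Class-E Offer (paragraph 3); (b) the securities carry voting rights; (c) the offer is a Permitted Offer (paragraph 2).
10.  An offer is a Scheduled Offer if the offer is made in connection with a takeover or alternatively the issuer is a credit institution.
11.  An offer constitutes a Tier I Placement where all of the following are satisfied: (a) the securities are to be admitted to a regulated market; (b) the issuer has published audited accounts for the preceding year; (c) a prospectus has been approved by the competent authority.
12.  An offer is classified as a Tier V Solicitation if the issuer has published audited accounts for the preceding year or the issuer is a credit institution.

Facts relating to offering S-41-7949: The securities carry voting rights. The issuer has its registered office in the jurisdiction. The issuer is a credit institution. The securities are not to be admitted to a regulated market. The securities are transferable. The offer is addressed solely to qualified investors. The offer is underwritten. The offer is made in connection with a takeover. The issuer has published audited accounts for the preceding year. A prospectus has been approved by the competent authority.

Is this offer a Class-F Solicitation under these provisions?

paragraph 12 — Tier V Solicitation: [the issuer has published audited accounts for the preceding year? yes] OR [the issuer is a credit institution? yes] → satisfied.
paragraph 8 — Tier VI Scheme: [the offer is underwritten? yes] AND [the securities are not to be admitted to a regulated market? yes] AND [the securities are transferable? yes] → satisfied.
paragraph 1 — Eligible Scheme: [Tier V Solicitation (paragraph 12)? yes] OR [Tier VI Scheme (paragraph 8)? yes] → satisfied.
paragraph 7 — Scheduled Solicitation: [the securities are to be admitted to a regulated market? no] AND [the securities carry voting rights? yes] → not satisfied.
paragraph 4 — Qualifying Distribution: not a Scheduled Solicitation (paragraph 7)? yes; the issuer has published audited accounts for the preceding year? yes; the issuer does not have its registered office in the jurisdiction? no — 2 of 3 hold (need ≥2) → satisfied.
paragraph 11 — Tier I Placement: [the securities are to be admitted to a regulated market? no] AND [the issuer has published audited accounts for the preceding year? yes] AND [a prospectus has been approved by the competent authority? yes] → not satisfied.
paragraph 3 — Class-E Offer: [not an Eligible Scheme (paragraph 1)? no] OR [not a Qualifying Distribution (paragraph 4)? no] OR [not a Tier I Placement (paragraph 11)? yes] → satisfied.
paragraph 10 — Scheduled Offer: [the offer is made in connection with a takeover? yes] OR [the issuer is a credit institution? yes] → satisfied.
paragraph 6 — Licensed Offer: [the offer is addressed solely to qualified investors? yes] OR [the offer is underwritten? yes] OR [the securities are non-transferable? no] → satisfied.
paragraph 2 — Permitted Offer: [Scheduled Offer (paragraph 10)? yes] AND [Licensed Offer (paragraph 6)? yes] → satisfied.
paragraph 9 — Class-F Solicitation: [Class-E Offer (paragraph 3)? yes] AND [the securities carry voting rights? yes] AND [Permitted Offer (paragraph 2)? yes] → satisfied.

Yes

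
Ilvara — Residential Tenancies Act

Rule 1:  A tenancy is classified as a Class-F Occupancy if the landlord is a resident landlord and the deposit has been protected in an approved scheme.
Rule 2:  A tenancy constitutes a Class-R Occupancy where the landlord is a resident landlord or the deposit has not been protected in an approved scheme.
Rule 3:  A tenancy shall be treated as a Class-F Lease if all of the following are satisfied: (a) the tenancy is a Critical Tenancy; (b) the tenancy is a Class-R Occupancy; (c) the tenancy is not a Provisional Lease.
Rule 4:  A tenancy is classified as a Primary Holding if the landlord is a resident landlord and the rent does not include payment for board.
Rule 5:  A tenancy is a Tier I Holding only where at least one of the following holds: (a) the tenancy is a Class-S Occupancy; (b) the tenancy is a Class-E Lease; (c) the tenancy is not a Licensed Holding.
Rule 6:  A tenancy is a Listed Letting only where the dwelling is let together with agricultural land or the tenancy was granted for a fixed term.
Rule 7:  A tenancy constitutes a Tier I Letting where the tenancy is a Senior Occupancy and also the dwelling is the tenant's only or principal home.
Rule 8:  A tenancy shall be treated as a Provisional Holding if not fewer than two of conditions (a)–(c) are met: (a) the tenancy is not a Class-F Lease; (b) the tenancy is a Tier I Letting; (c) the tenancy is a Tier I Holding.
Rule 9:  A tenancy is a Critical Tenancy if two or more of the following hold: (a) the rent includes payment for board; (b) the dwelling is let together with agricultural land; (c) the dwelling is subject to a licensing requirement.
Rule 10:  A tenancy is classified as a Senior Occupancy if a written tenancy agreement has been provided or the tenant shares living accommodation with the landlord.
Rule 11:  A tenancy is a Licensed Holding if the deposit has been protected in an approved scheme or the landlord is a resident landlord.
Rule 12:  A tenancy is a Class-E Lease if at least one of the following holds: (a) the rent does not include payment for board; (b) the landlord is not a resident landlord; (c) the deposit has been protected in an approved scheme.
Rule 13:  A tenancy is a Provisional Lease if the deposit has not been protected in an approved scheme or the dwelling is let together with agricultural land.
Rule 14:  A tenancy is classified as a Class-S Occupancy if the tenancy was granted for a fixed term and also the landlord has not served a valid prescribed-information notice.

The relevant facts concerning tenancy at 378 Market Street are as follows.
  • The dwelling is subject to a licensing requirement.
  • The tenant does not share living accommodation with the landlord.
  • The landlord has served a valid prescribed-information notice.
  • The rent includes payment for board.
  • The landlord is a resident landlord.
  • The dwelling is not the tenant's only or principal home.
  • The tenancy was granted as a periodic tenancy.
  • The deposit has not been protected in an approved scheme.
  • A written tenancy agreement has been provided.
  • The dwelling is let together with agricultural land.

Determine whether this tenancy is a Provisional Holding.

rule 9 — Critical Tenancy: the rent includes payment for board? yes; the dwelling is let together with agricultural land? yes; the dwelling is subject to a licensing requirement? yes — 3 of 3 hold (need ≥2) → satisfied.
rule 2 — Class-R Occupancy: [the landlord is a resident landlord? yes] OR [the deposit has not been protected in an approved scheme? yes] → satisfied.
rule 13 — Provisional Lease: [the deposit has not been protected in an approved scheme? yes] OR [the dwelling is let together with agricultural land? yes] → satisfied.
rule 3 — Class-F Lease: [Critical Tenancy (rule 9)? yes] AND [Class-R Occupancy (rule 2)? yes] AND [not a Provisional Lease (rule 13)? no] → not satisfied.
rule 10 — Senior Occupancy: [a written tenancy agreement has been provided? yes] OR [the tenant shares living accommodation with the landlord? no] → satisfied.
rule 7 — Tier I Letting: [Senior Occupancy (rule 10)? yes] AND [the dwelling is the tenant's only or principal home? no] → not satisfied.
rule 14 — Class-S Occupancy: [the tenancy was granted for a fixed term? no] AND [the landlord has not served a valid prescribed-information notice? no] → not satisfied.
rule 12 — Class-E Lease: [the rent does not include payment for board? no] OR [the landlord is not a resident landlord? no] OR [the deposit has been protected in an approved scheme? no] → not satisfied.
rule 11 — Licensed Holding: [the deposit has been protected in an approved scheme? no] OR [the landlord is a resident landlord? yes] → satisfied.
rule 5 — Tier I Holding: [Class-S Occupancy (rule 14)? no] OR [Class-E Lease (rule 12)? no] OR [not a Licensed Holding (rule 11)? no] → not satisfied.
rule 8 — Provisional Holding: not a Class-F Lease (rule 3)? yes; Tier I Letting (rule 7)? no; Tier I Holding (rule 5)? no — 1 of 3 hold (need ≥2) → not satisfied.

No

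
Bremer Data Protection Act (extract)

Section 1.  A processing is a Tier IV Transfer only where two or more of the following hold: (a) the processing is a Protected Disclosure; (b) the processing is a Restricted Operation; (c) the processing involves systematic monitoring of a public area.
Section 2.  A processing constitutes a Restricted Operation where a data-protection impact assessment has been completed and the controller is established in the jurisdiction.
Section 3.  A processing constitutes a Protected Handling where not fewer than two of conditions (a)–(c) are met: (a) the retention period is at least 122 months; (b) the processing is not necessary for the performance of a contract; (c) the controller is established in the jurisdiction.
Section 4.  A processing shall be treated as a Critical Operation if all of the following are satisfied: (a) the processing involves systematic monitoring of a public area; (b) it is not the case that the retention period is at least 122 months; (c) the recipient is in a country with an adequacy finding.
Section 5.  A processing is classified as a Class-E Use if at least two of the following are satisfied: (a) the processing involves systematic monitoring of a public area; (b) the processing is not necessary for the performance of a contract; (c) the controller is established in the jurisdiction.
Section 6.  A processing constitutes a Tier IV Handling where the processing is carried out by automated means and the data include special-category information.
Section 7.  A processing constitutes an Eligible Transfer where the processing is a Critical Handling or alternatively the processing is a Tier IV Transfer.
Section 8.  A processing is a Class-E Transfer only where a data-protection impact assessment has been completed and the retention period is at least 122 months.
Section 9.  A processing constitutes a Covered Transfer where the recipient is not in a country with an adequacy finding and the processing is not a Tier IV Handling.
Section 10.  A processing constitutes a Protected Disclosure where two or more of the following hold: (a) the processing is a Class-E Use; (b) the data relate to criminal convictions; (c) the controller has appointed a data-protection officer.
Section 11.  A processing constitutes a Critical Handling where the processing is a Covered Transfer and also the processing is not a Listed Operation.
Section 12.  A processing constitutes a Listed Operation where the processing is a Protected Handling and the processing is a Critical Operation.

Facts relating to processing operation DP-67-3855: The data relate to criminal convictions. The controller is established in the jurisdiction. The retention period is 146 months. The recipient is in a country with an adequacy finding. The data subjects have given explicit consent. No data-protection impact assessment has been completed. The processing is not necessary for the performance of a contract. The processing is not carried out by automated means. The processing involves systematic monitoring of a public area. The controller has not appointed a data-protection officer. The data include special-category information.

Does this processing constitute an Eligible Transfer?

Yes

section 6 — Tier IV Handling: [the processing is carried out by automated means? no] AND [the data include special-category information? yes] → not satisfied.
section 9 — Covered Transfer: [the recipient is not in a country with an adequacy finding? no] AND [not a Tier IV Handling (section 6)? yes] → not satisfied.
section 3 — Protected Handling: retention period: 146 months ≥ 122 months? yes; the processing is not necessary for the performance of a contract? yes; the controller is established in the jurisdiction? yes — 3 of 3 hold (need ≥2) → satisfied.
section 4 — Critical Operation: [the processing involves systematic monitoring of a public area? yes] AND [retention period: 146 months ≥ 122 months? yes, so negated condition no] AND [the recipient is in a country with an adequacy finding? yes] → not satisfied.
section 12 — Listed Operation: [Protected Handling (section 3)? yes] AND [Critical Operation (section 4)? no] → not satisfied.
section 11 — Critical Handling: [Covered Transfer (section 9)? no] AND [not a Listed Operation (section 12)? yes] → not satisfied.
section 5 — Class-E Use: the processing involves systematic monitoring of a public area? yes; the processing is not necessary for the performance of a contract? yes; the controller is established in the jurisdiction? yes — 3 of 3 hold (need ≥2) → satisfied.
section 10 — Protected Disclosure: Class-E Use (section 5)? yes; the data relate to criminal convictions? yes; the controller has appointed a data-protection officer? no — 2 of 3 hold (need ≥2) → satisfied.
section 2 — Restricted Operation: [a data-protection impact assessment has been completed? no] AND [the controller is established in the jurisdiction? yes] → not satisfied.
section 1 — Tier IV Transfer: Protected Disclosure (section 10)? yes; Restricted Operation (section 2)? no; the processing involves systematic monitoring of a public area? yes — 2 of 3 hold (need ≥2) → satisfied.
section 7 — Eligible Transfer: [Critical Handling (section 11)? no] OR [Tier IV Transfer (section 1)? yes] → satisfied.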